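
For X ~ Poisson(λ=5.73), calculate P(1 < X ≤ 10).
0.945698

We have X ~ Poisson(λ=5.73).

To find P(1 < X ≤ 10), we use:
P(1 < X ≤ 10) = P(X ≤ 10) - P(X ≤ 1)
                 = F(10) - F(1)
                 = 0.967551 - 0.021853
                 = 0.945698

So there's approximately a 94.6% chance that X falls in this range.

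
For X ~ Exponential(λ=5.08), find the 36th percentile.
0.0879

We have X ~ Exponential(λ=5.08).

We want to find x such that P(X ≤ x) = 0.36.

This is the 36th percentile, which means 36% of values fall below this point.

Using the inverse CDF (quantile function):
x = F⁻¹(0.36) = 0.0879

Verification: P(X ≤ 0.0879) = 0.36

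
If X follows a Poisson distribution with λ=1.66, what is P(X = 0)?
0.190139

We have X ~ Poisson(λ=1.66).

For a Poisson distribution, the PMF gives us the probability of each outcome.

Using the PMF formula:
P(X = 0) = 0.190139

Rounded to 4 decimal places: 0.1901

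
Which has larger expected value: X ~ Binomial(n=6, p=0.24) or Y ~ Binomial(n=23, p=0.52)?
Y has larger mean (11.9600 > 1.4400)

Compute the expected value for each distribution:

X ~ Binomial(n=6, p=0.24):
E[X] = 1.4400

Y ~ Binomial(n=23, p=0.52):
E[Y] = 11.9600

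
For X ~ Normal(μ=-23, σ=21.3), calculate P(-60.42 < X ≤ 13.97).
0.919215

We have X ~ Normal(μ=-23, σ=21.3).

To find P(-60.42 < X ≤ 13.97), we use:
P(-60.42 < X ≤ 13.97) = P(X ≤ 13.97) - P(X ≤ -60.42)
                 = F(13.97) - F(-60.42)
                 = 0.958690 - 0.039475
                 = 0.919215

So there's approximately a 91.9% chance that X falls in this range.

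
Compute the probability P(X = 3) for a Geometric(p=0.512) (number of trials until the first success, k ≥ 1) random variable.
0.121930

We have X ~ Geometric(p=0.512) (number of trials until the first success, k ≥ 1).

For a Geometric distribution, the PMF gives us the probability of each outcome.

Using the PMF formula:
P(X = 3) = 0.121930

Rounded to 4 decimal places: 0.1219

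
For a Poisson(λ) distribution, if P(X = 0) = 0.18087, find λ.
λ = 1.7100

For a Poisson(λ) distribution, the PMF at 0 is:
P(X = 0) = λ^0 e^(-λ) / 0! = e^(-λ)

Given P(X = 0) = 0.18087:
e^(-λ) = 0.18087
-λ = ln(0.18087)
λ = -ln(0.18087) = 1.7100

Verification: e^(-1.7100) = 0.18087 ✓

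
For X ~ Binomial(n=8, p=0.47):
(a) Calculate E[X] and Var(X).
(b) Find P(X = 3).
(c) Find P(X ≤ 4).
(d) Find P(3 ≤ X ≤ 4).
(a) E[X] = 3.7600, Var(X) = 1.9928
(b) P(X = 3) = 0.243143
(c) P(X ≤ 4) = 0.700150
(d) P(3 ≤ X ≤ 4) = 0.512664

We have X ~ Binomial(n=8, p=0.47).

(a) Moments:
E[X] = 3.7600
Var(X) = 1.9928
σ = √Var(X) = 1.4117

(b) Point probability using PMF:
P(X = 3) = 0.243143

(c) Cumulative probability using CDF:
P(X ≤ 4) = F(4) = 0.700150

(d) Range probability:
P(3 ≤ X ≤ 4) = P(X ≤ 4) - P(X ≤ 2)
                   = F(4) - F(2)
                   = 0.700150 - 0.187486
                   = 0.512664

This means approximately 51.3% of outcomes fall in the interval [3, 4].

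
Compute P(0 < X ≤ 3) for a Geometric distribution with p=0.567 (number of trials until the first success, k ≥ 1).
0.918817

We have X ~ Geometric(p=0.567) (number of trials until the first success, k ≥ 1).

To find P(0 < X ≤ 3), we use:
P(0 < X ≤ 3) = P(X ≤ 3) - P(X ≤ 0)
                 = F(3) - F(0)
                 = 0.918817 - 0.000000
                 = 0.918817

So there's approximately a 91.9% chance that X falls in this range.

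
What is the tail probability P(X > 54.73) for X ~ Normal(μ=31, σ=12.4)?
0.027829

We have X ~ Normal(μ=31, σ=12.4).

P(X > 54.73) = 1 - P(X ≤ 54.73)
                = 1 - F(54.73)
                = 1 - 0.972171
                = 0.027829

So there's approximately a 2.8% chance that X exceeds 54.73.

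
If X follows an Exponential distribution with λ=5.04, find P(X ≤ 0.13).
0.480662

We have X ~ Exponential(λ=5.04).

The CDF gives us P(X ≤ k).

Using the CDF:
P(X ≤ 0.13) = 0.480662

This means there's approximately a 48.1% chance that X is at most 0.13.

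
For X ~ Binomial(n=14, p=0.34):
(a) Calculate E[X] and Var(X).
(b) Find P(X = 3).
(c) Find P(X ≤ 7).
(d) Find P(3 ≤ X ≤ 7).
(a) E[X] = 4.7600, Var(X) = 3.1416
(b) P(X = 3) = 0.148089
(c) P(X ≤ 7) = 0.935694
(d) P(3 ≤ X ≤ 7) = 0.839389

We have X ~ Binomial(n=14, p=0.34).

(a) Moments:
E[X] = 4.7600
Var(X) = 3.1416
σ = √Var(X) = 1.7725

(b) Point probability using PMF:
P(X = 3) = 0.148089

(c) Cumulative probability using CDF:
P(X ≤ 7) = F(7) = 0.935694

(d) Range probability:
P(3 ≤ X ≤ 7) = P(X ≤ 7) - P(X ≤ 2)
                   = F(7) - F(2)
                   = 0.935694 - 0.096305
                   = 0.839389

This means approximately 83.9% of outcomes fall in the interval [3, 7].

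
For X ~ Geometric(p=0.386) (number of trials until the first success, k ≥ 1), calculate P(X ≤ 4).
0.857874

We have X ~ Geometric(p=0.386) (number of trials until the first success, k ≥ 1).

The CDF gives us P(X ≤ k).

Using the CDF:
P(X ≤ 4) = 0.857874

This means there's approximately a 85.8% chance that X is at most 4.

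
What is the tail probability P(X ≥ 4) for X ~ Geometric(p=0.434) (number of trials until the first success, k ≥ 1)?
0.181321

We have X ~ Geometric(p=0.434) (number of trials until the first success, k ≥ 1).

For discrete distributions, P(X ≥ 4) = 1 - P(X ≤ 3).

P(X ≤ 3) = 0.818679
P(X ≥ 4) = 1 - 0.818679 = 0.181321

So there's approximately a 18.1% chance that X is at least 4.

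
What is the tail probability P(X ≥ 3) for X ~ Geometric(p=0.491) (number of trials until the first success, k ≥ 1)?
0.259081

We have X ~ Geometric(p=0.491) (number of trials until the first success, k ≥ 1).

For discrete distributions, P(X ≥ 3) = 1 - P(X ≤ 2).

P(X ≤ 2) = 0.740919
P(X ≥ 3) = 1 - 0.740919 = 0.259081

So there's approximately a 25.9% chance that X is at least 3.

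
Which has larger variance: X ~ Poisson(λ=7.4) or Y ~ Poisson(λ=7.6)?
Y has larger variance (7.6000 > 7.4000)

Compute the variance for each distribution:

X ~ Poisson(λ=7.4):
Var(X) = 7.4000

Y ~ Poisson(λ=7.6):
Var(Y) = 7.6000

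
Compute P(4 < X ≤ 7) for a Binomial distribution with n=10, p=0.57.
0.655648

We have X ~ Binomial(n=10, p=0.57).

To find P(4 < X ≤ 7), we use:
P(4 < X ≤ 7) = P(X ≤ 7) - P(X ≤ 4)
                 = F(7) - F(4)
                 = 0.876354 - 0.220706
                 = 0.655648

So there's approximately a 65.6% chance that X falls in this range.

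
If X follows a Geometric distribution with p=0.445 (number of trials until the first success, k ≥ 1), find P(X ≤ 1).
0.445000

We have X ~ Geometric(p=0.445) (number of trials until the first success, k ≥ 1).

The CDF gives us P(X ≤ k).

Using the CDF:
P(X ≤ 1) = 0.445000

This means there's approximately a 44.5% chance that X is at most 1.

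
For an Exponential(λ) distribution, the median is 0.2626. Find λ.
λ = 2.6396

For X ~ Exponential(λ), the CDF is F(x) = 1 - e^(-λx).
The median m satisfies F(m) = 0.5:
1 - e^(-λm) = 0.5
e^(-λm) = 0.5
λm = ln(2)
m = ln(2) / λ

Given m = 0.2626:
λ = ln(2) / 0.2626 = 0.693147 / 0.2626 = 2.6396

Verification: ln(2) / 2.6396 = 0.2626 ✓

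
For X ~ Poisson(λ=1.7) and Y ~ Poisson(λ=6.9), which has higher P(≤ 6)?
X has higher probability (P(X ≤ 6) = 0.9981 > P(Y ≤ 6) = 0.4647)

Compute P(≤ 6) for each distribution:

X ~ Poisson(λ=1.7):
P(X ≤ 6) = 0.9981

Y ~ Poisson(λ=6.9):
P(Y ≤ 6) = 0.4647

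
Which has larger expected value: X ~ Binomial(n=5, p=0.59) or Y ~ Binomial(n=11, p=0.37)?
Y has larger mean (4.0700 > 2.9500)

Compute the expected value for each distribution:

X ~ Binomial(n=5, p=0.59):
E[X] = 2.9500

Y ~ Binomial(n=11, p=0.37):
E[Y] = 4.0700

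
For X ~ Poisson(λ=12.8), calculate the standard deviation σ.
3.5777

We have X ~ Poisson(λ=12.8).

For a Poisson distribution with λ=12.8:
σ = √Var(X) = 3.5777

The standard deviation is the square root of the variance.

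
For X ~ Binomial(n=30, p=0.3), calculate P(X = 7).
0.121854

We have X ~ Binomial(n=30, p=0.3).

For a Binomial distribution, the PMF gives us the probability of each outcome.

Using the PMF formula:
P(X = 7) = 0.121854

Rounded to 4 decimal places: 0.1219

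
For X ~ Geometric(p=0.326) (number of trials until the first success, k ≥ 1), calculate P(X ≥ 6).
0.139091

We have X ~ Geometric(p=0.326) (number of trials until the first success, k ≥ 1).

For discrete distributions, P(X ≥ 6) = 1 - P(X ≤ 5).

P(X ≤ 5) = 0.860909
P(X ≥ 6) = 1 - 0.860909 = 0.139091

So there's approximately a 13.9% chance that X is at least 6.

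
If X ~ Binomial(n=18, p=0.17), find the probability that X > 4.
0.178689

We have X ~ Binomial(n=18, p=0.17).

P(X > 4) = 1 - P(X ≤ 4)
                = 1 - F(4)
                = 1 - 0.821311
                = 0.178689

So there's approximately a 17.9% chance that X exceeds 4.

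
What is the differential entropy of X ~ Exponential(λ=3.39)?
-0.2208 nats

We have X ~ Exponential(λ=3.39).

The differential entropy measures the uncertainty or information content of the distribution.

For an Exponential distribution with λ=3.39:
h(X) = -0.2208 nats

(In bits, this would be -0.3186 bits.)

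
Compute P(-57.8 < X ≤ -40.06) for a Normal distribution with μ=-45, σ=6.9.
0.731193

We have X ~ Normal(μ=-45, σ=6.9).

To find P(-57.8 < X ≤ -40.06), we use:
P(-57.8 < X ≤ -40.06) = P(X ≤ -40.06) - P(X ≤ -57.8)
                 = F(-40.06) - F(-57.8)
                 = 0.762986 - 0.031793
                 = 0.731193

So there's approximately a 73.1% chance that X falls in this range.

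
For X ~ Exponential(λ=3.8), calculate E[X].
0.2632

We have X ~ Exponential(λ=3.8).

For an Exponential distribution with λ=3.8:
E[X] = 0.2632

This is the expected (average) value of X.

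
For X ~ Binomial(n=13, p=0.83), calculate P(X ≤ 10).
0.384751

We have X ~ Binomial(n=13, p=0.83).

The CDF gives us P(X ≤ k).

Using the CDF:
P(X ≤ 10) = 0.384751

This means there's approximately a 38.5% chance that X is at most 10.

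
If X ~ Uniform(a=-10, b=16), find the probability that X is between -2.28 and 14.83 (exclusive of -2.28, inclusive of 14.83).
0.658077

We have X ~ Uniform(a=-10, b=16).

To find P(-2.28 < X ≤ 14.83), we use:
P(-2.28 < X ≤ 14.83) = P(X ≤ 14.83) - P(X ≤ -2.28)
                 = F(14.83) - F(-2.28)
                 = 0.955000 - 0.296923
                 = 0.658077

So there's approximately a 65.8% chance that X falls in this range.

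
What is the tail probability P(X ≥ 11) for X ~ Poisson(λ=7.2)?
0.113323

We have X ~ Poisson(λ=7.2).

For discrete distributions, P(X ≥ 11) = 1 - P(X ≤ 10).

P(X ≤ 10) = 0.886677
P(X ≥ 11) = 1 - 0.886677 = 0.113323

So there's approximately a 11.3% chance that X is at least 11.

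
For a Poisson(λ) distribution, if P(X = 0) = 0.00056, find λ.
λ = 7.4876

For a Poisson(λ) distribution, the PMF at 0 is:
P(X = 0) = λ^0 e^(-λ) / 0! = e^(-λ)

Given P(X = 0) = 0.00056:
e^(-λ) = 0.00056
-λ = ln(0.00056)
λ = -ln(0.00056) = 7.4876

Verification: e^(-7.4876) = 0.00056 ✓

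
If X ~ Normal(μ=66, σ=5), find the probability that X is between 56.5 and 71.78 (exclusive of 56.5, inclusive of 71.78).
0.847443

We have X ~ Normal(μ=66, σ=5).

To find P(56.5 < X ≤ 71.78), we use:
P(56.5 < X ≤ 71.78) = P(X ≤ 71.78) - P(X ≤ 56.5)
                 = F(71.78) - F(56.5)
                 = 0.876159 - 0.028717
                 = 0.847443

So there's approximately a 84.7% chance that X falls in this range.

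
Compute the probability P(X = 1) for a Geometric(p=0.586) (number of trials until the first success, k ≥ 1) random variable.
0.586000

We have X ~ Geometric(p=0.586) (number of trials until the first success, k ≥ 1).

For a Geometric distribution, the PMF gives us the probability of each outcome.

Using the PMF formula:
P(X = 1) = 0.586000

Rounded to 4 decimal places: 0.5860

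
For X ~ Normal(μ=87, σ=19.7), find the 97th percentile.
124.0516

We have X ~ Normal(μ=87, σ=19.7).

We want to find x such that P(X ≤ x) = 0.97.

This is the 97th percentile, which means 97% of values fall below this point.

Using the inverse CDF (quantile function):
x = F⁻¹(0.97) = 124.0516

Verification: P(X ≤ 124.0516) = 0.97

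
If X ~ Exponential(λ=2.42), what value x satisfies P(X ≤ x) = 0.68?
0.4708

We have X ~ Exponential(λ=2.42).

We want to find x such that P(X ≤ x) = 0.68.

This is the 68th percentile, which means 68% of values fall below this point.

Using the inverse CDF (quantile function):
x = F⁻¹(0.68) = 0.4708

Verification: P(X ≤ 0.4708) = 0.68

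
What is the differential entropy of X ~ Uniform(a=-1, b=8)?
2.1972 nats

We have X ~ Uniform(a=-1, b=8).

The differential entropy measures the uncertainty or information content of the distribution.

For a Uniform distribution with a=-1, b=8:
h(X) = 2.1972 nats

(In bits, this would be 3.1699 bits.)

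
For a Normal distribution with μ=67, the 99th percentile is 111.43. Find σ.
σ = 19.0986

For X ~ Normal(μ, σ), the p-th percentile satisfies x = μ + z_p × σ,
where z_p = Φ⁻¹(p) is the standard normal quantile.

Step 1: z_{0.99} = Φ⁻¹(0.99) = 2.3263

Step 2: Solve for σ:
111.43 = 67 + 2.3263 × σ
σ = (111.43 - 67) / 2.3263
σ = 44.43 / 2.3263
σ = 19.0986

Verification: μ + z × σ = 67 + 2.3263 × 19.0986 = 111.43 ✓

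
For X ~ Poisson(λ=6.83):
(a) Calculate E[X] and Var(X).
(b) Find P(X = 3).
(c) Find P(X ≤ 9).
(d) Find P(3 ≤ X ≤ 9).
(a) E[X] = 6.8300, Var(X) = 6.8300
(b) P(X = 3) = 0.057396
(c) P(X ≤ 9) = 0.847308
(d) P(3 ≤ X ≤ 9) = 0.813634

We have X ~ Poisson(λ=6.83).

(a) Moments:
E[X] = 6.8300
Var(X) = 6.8300
σ = √Var(X) = 2.6134

(b) Point probability using PMF:
P(X = 3) = 0.057396

(c) Cumulative probability using CDF:
P(X ≤ 9) = F(9) = 0.847308

(d) Range probability:
P(3 ≤ X ≤ 9) = P(X ≤ 9) - P(X ≤ 2)
                   = F(9) - F(2)
                   = 0.847308 - 0.033674
                   = 0.813634

This means approximately 81.4% of outcomes fall in the interval [3, 9].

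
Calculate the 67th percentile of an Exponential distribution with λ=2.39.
0.4639

We have X ~ Exponential(λ=2.39).

We want to find x such that P(X ≤ x) = 0.67.

This is the 67th percentile, which means 67% of values fall below this point.

Using the inverse CDF (quantile function):
x = F⁻¹(0.67) = 0.4639

Verification: P(X ≤ 0.4639) = 0.67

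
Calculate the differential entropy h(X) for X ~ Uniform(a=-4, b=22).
3.2581 nats

We have X ~ Uniform(a=-4, b=22).

The differential entropy measures the uncertainty or information content of the distribution.

For a Uniform distribution with a=-4, b=22:
h(X) = 3.2581 nats

(In bits, this would be 4.7004 bits.)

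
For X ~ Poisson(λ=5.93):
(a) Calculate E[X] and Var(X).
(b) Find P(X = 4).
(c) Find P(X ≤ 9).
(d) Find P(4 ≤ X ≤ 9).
(a) E[X] = 5.9300, Var(X) = 5.9300
(b) P(X = 4) = 0.136975
(c) P(X ≤ 9) = 0.920810
(d) P(4 ≤ X ≤ 9) = 0.763250

We have X ~ Poisson(λ=5.93).

(a) Moments:
E[X] = 5.9300
Var(X) = 5.9300
σ = √Var(X) = 2.4352

(b) Point probability using PMF:
P(X = 4) = 0.136975

(c) Cumulative probability using CDF:
P(X ≤ 9) = F(9) = 0.920810

(d) Range probability:
P(4 ≤ X ≤ 9) = P(X ≤ 9) - P(X ≤ 3)
                   = F(9) - F(3)
                   = 0.920810 - 0.157560
                   = 0.763250

This means approximately 76.3% of outcomes fall in the interval [4, 9].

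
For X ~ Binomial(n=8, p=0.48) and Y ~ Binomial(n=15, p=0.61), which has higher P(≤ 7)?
X has higher probability (P(X ≤ 7) = 0.9972 > P(Y ≤ 7) = 0.1902)

Compute P(≤ 7) for each distribution:

X ~ Binomial(n=8, p=0.48):
P(X ≤ 7) = 0.9972

Y ~ Binomial(n=15, p=0.61):
P(Y ≤ 7) = 0.1902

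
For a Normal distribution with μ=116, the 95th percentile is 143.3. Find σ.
σ = 16.5972

For X ~ Normal(μ, σ), the p-th percentile satisfies x = μ + z_p × σ,
where z_p = Φ⁻¹(p) is the standard normal quantile.

Step 1: z_{0.95} = Φ⁻¹(0.95) = 1.6449

Step 2: Solve for σ:
143.3 = 116 + 1.6449 × σ
σ = (143.3 - 116) / 1.6449
σ = 27.30 / 1.6449
σ = 16.5972

Verification: μ + z × σ = 116 + 1.6449 × 16.5972 = 143.30 ✓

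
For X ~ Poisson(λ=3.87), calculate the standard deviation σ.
1.9672

We have X ~ Poisson(λ=3.87).

For a Poisson distribution with λ=3.87:
σ = √Var(X) = 1.9672

The standard deviation is the square root of the variance.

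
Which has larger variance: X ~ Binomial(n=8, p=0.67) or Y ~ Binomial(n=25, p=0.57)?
Y has larger variance (6.1275 > 1.7688)

Compute the variance for each distribution:

X ~ Binomial(n=8, p=0.67):
Var(X) = 1.7688

Y ~ Binomial(n=25, p=0.57):
Var(Y) = 6.1275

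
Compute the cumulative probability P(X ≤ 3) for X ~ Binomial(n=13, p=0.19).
0.777419

We have X ~ Binomial(n=13, p=0.19).

The CDF gives us P(X ≤ k).

Using the CDF:
P(X ≤ 3) = 0.777419

This means there's approximately a 77.7% chance that X is at most 3.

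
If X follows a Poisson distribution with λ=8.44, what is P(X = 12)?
0.058929

We have X ~ Poisson(λ=8.44).

For a Poisson distribution, the PMF gives us the probability of each outcome.

Using the PMF formula:
P(X = 12) = 0.058929

Rounded to 4 decimal places: 0.0589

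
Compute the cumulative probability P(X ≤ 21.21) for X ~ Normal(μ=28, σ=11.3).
0.273958

We have X ~ Normal(μ=28, σ=11.3).

The CDF gives us P(X ≤ k).

Using the CDF:
P(X ≤ 21.21) = 0.273958

This means there's approximately a 27.4% chance that X is at most 21.21.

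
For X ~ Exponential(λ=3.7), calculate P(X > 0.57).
0.121359

We have X ~ Exponential(λ=3.7).

P(X > 0.57) = 1 - P(X ≤ 0.57)
                = 1 - F(0.57)
                = 1 - 0.878641
                = 0.121359

So there's approximately a 12.1% chance that X exceeds 0.57.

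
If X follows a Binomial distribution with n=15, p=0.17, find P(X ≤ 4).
0.903873

We have X ~ Binomial(n=15, p=0.17).

The CDF gives us P(X ≤ k).

Using the CDF:
P(X ≤ 4) = 0.903873

This means there's approximately a 90.4% chance that X is at most 4.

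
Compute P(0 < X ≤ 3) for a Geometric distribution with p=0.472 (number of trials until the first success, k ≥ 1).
0.852802

We have X ~ Geometric(p=0.472) (number of trials until the first success, k ≥ 1).

To find P(0 < X ≤ 3), we use:
P(0 < X ≤ 3) = P(X ≤ 3) - P(X ≤ 0)
                 = F(3) - F(0)
                 = 0.852802 - 0.000000
                 = 0.852802

So there's approximately a 85.3% chance that X falls in this range.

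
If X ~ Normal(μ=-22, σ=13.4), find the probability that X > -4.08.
0.090560

We have X ~ Normal(μ=-22, σ=13.4).

P(X > -4.08) = 1 - P(X ≤ -4.08)
                = 1 - F(-4.08)
                = 1 - 0.909440
                = 0.090560

So there's approximately a 9.1% chance that X exceeds -4.08.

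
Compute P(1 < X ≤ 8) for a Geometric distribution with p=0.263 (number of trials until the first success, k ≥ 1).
0.649956

We have X ~ Geometric(p=0.263) (number of trials until the first success, k ≥ 1).

To find P(1 < X ≤ 8), we use:
P(1 < X ≤ 8) = P(X ≤ 8) - P(X ≤ 1)
                 = F(8) - F(1)
                 = 0.912956 - 0.263000
                 = 0.649956

So there's approximately a 65.0% chance that X falls in this range.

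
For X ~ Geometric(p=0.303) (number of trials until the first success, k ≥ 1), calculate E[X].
3.3003

We have X ~ Geometric(p=0.303) (number of trials until the first success, k ≥ 1).

For a Geometric distribution with p=0.303 (number of trials until the first success, k ≥ 1):
E[X] = 3.3003

This is the expected (average) value of X.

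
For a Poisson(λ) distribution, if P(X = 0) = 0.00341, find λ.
λ = 5.6810

For a Poisson(λ) distribution, the PMF at 0 is:
P(X = 0) = λ^0 e^(-λ) / 0! = e^(-λ)

Given P(X = 0) = 0.00341:
e^(-λ) = 0.00341
-λ = ln(0.00341)
λ = -ln(0.00341) = 5.6810

Verification: e^(-5.6810) = 0.00341 ✓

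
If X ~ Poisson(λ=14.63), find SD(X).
3.8249

We have X ~ Poisson(λ=14.63).

For a Poisson distribution with λ=14.63:
σ = √Var(X) = 3.8249

The standard deviation is the square root of the variance.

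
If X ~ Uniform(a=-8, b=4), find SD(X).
3.4641

We have X ~ Uniform(a=-8, b=4).

For a Uniform distribution with a=-8, b=4:
σ = √Var(X) = 3.4641

The standard deviation is the square root of the variance.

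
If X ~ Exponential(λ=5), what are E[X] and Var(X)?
E[X] = 0.2000, Var(X) = 0.0400

We have X ~ Exponential(λ=5).

For an Exponential distribution with λ=5:

Expected value:
E[X] = 0.2000

Variance:
Var(X) = 0.0400

Standard deviation:
σ = √Var(X) = 0.2000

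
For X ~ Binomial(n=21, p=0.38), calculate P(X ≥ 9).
0.401228

We have X ~ Binomial(n=21, p=0.38).

For discrete distributions, P(X ≥ 9) = 1 - P(X ≤ 8).

P(X ≤ 8) = 0.598772
P(X ≥ 9) = 1 - 0.598772 = 0.401228

So there's approximately a 40.1% chance that X is at least 9.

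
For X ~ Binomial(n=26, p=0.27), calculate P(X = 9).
0.113123

We have X ~ Binomial(n=26, p=0.27).

For a Binomial distribution, the PMF gives us the probability of each outcome.

Using the PMF formula:
P(X = 9) = 0.113123

Rounded to 4 decimal places: 0.1131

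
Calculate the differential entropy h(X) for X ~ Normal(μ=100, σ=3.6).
2.6999 nats

We have X ~ Normal(μ=100, σ=3.6).

The differential entropy measures the uncertainty or information content of the distribution.

For a Normal distribution with μ=100, σ=3.6:
h(X) = 2.6999 nats

(In bits, this would be 3.8951 bits.)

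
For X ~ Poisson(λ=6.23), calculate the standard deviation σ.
2.4960

We have X ~ Poisson(λ=6.23).

For a Poisson distribution with λ=6.23:
σ = √Var(X) = 2.4960

The standard deviation is the square root of the variance.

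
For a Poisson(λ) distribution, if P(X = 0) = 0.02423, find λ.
λ = 3.7202

For a Poisson(λ) distribution, the PMF at 0 is:
P(X = 0) = λ^0 e^(-λ) / 0! = e^(-λ)

Given P(X = 0) = 0.02423:
e^(-λ) = 0.02423
-λ = ln(0.02423)
λ = -ln(0.02423) = 3.7202

Verification: e^(-3.7202) = 0.02423 ✓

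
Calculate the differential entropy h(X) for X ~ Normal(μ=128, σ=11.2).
3.8349 nats

We have X ~ Normal(μ=128, σ=11.2).

The differential entropy measures the uncertainty or information content of the distribution.

For a Normal distribution with μ=128, σ=11.2:
h(X) = 3.8349 nats

(In bits, this would be 5.5325 bits.)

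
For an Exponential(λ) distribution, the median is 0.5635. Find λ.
λ = 1.2301

For X ~ Exponential(λ), the CDF is F(x) = 1 - e^(-λx).
The median m satisfies F(m) = 0.5:
1 - e^(-λm) = 0.5
e^(-λm) = 0.5
λm = ln(2)
m = ln(2) / λ

Given m = 0.5635:
λ = ln(2) / 0.5635 = 0.693147 / 0.5635 = 1.2301

Verification: ln(2) / 1.2301 = 0.5635 ✓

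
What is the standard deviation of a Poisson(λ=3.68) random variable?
1.9183

We have X ~ Poisson(λ=3.68).

For a Poisson distribution with λ=3.68:
σ = √Var(X) = 1.9183

The standard deviation is the square root of the variance.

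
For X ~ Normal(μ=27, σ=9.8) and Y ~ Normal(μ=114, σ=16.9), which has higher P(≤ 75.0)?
X has higher probability (P(X ≤ 75.0) = 1.0000 > P(Y ≤ 75.0) = 0.0105)

Compute P(≤ 75.0) for each distribution:

X ~ Normal(μ=27, σ=9.8):
P(X ≤ 75.0) = 1.0000

Y ~ Normal(μ=114, σ=16.9):
P(Y ≤ 75.0) = 0.0105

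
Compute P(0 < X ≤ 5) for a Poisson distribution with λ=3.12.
0.859346

We have X ~ Poisson(λ=3.12).

To find P(0 < X ≤ 5), we use:
P(0 < X ≤ 5) = P(X ≤ 5) - P(X ≤ 0)
                 = F(5) - F(0)
                 = 0.903503 - 0.044157
                 = 0.859346

So there's approximately a 85.9% chance that X falls in this range.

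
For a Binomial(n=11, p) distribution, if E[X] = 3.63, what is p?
p = 0.33

For a Binomial(n, p) distribution:
E[X] = n × p

Given n = 11 and E[X] = 3.63:
3.63 = 11 × p
p = 3.63 / 11 = 0.33

Verification: Binomial(11, 0.33) has E[X] = 3.63 ✓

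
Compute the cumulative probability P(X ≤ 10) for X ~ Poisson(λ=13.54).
0.208204

We have X ~ Poisson(λ=13.54).

The CDF gives us P(X ≤ k).

Using the CDF:
P(X ≤ 10) = 0.208204

This means there's approximately a 20.8% chance that X is at most 10.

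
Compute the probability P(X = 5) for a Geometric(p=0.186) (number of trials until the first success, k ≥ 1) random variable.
0.081660

We have X ~ Geometric(p=0.186) (number of trials until the first success, k ≥ 1).

For a Geometric distribution, the PMF gives us the probability of each outcome.

Using the PMF formula:
P(X = 5) = 0.081660

Rounded to 4 decimal places: 0.0817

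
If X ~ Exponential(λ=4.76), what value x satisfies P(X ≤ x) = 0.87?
0.4286

We have X ~ Exponential(λ=4.76).

We want to find x such that P(X ≤ x) = 0.87.

This is the 87th percentile, which means 87% of values fall below this point.

Using the inverse CDF (quantile function):
x = F⁻¹(0.87) = 0.4286

Verification: P(X ≤ 0.4286) = 0.87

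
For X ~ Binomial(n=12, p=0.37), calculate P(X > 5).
0.258783

We have X ~ Binomial(n=12, p=0.37).

P(X > 5) = 1 - P(X ≤ 5)
                = 1 - F(5)
                = 1 - 0.741217
                = 0.258783

So there's approximately a 25.9% chance that X exceeds 5.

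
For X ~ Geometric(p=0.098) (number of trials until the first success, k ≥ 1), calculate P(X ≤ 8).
0.561820

We have X ~ Geometric(p=0.098) (number of trials until the first success, k ≥ 1).

The CDF gives us P(X ≤ k).

Using the CDF:
P(X ≤ 8) = 0.561820

This means there's approximately a 56.2% chance that X is at most 8.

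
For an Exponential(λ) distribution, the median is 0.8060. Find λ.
λ = 0.8600

For X ~ Exponential(λ), the CDF is F(x) = 1 - e^(-λx).
The median m satisfies F(m) = 0.5:
1 - e^(-λm) = 0.5
e^(-λm) = 0.5
λm = ln(2)
m = ln(2) / λ

Given m = 0.8060:
λ = ln(2) / 0.8060 = 0.693147 / 0.8060 = 0.8600

Verification: ln(2) / 0.8600 = 0.8060 ✓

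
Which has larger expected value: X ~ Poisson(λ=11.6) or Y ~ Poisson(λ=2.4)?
X has larger mean (11.6000 > 2.4000)

Compute the expected value for each distribution:

X ~ Poisson(λ=11.6):
E[X] = 11.6000

Y ~ Poisson(λ=2.4):
E[Y] = 2.4000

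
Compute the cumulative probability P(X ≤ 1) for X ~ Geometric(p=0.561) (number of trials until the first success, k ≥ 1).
0.561000

We have X ~ Geometric(p=0.561) (number of trials until the first success, k ≥ 1).

The CDF gives us P(X ≤ k).

Using the CDF:
P(X ≤ 1) = 0.561000

This means there's approximately a 56.1% chance that X is at most 1.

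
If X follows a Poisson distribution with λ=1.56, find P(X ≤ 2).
0.793642

We have X ~ Poisson(λ=1.56).

The CDF gives us P(X ≤ k).

Using the CDF:
P(X ≤ 2) = 0.793642

This means there's approximately a 79.4% chance that X is at most 2.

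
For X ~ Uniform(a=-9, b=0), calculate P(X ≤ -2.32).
0.742222

We have X ~ Uniform(a=-9, b=0).

The CDF gives us P(X ≤ k).

Using the CDF:
P(X ≤ -2.32) = 0.742222

This means there's approximately a 74.2% chance that X is at most -2.32.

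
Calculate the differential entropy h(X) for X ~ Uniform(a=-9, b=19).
3.3322 nats

We have X ~ Uniform(a=-9, b=19).

The differential entropy measures the uncertainty or information content of the distribution.

For a Uniform distribution with a=-9, b=19:
h(X) = 3.3322 nats

(In bits, this would be 4.8074 bits.)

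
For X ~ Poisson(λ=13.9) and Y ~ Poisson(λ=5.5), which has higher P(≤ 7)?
Y has higher probability (P(Y ≤ 7) = 0.8095 > P(X ≤ 7) = 0.0334)

Compute P(≤ 7) for each distribution:

X ~ Poisson(λ=13.9):
P(X ≤ 7) = 0.0334

Y ~ Poisson(λ=5.5):
P(Y ≤ 7) = 0.8095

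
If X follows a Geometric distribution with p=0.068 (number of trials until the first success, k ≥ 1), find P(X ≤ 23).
0.802045

We have X ~ Geometric(p=0.068) (number of trials until the first success, k ≥ 1).

The CDF gives us P(X ≤ k).

Using the CDF:
P(X ≤ 23) = 0.802045

This means there's approximately a 80.2% chance that X is at most 23.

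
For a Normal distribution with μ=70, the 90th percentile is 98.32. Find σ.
σ = 22.0982

For X ~ Normal(μ, σ), the p-th percentile satisfies x = μ + z_p × σ,
where z_p = Φ⁻¹(p) is the standard normal quantile.

Step 1: z_{0.9} = Φ⁻¹(0.9) = 1.2816

Step 2: Solve for σ:
98.32 = 70 + 1.2816 × σ
σ = (98.32 - 70) / 1.2816
σ = 28.32 / 1.2816
σ = 22.0982

Verification: μ + z × σ = 70 + 1.2816 × 22.0982 = 98.32 ✓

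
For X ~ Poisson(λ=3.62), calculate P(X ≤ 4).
0.702610

We have X ~ Poisson(λ=3.62).

The CDF gives us P(X ≤ k).

Using the CDF:
P(X ≤ 4) = 0.702610

This means there's approximately a 70.3% chance that X is at most 4.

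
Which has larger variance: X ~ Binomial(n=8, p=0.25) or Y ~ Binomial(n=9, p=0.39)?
Y has larger variance (2.1411 > 1.5000)

Compute the variance for each distribution:

X ~ Binomial(n=8, p=0.25):
Var(X) = 1.5000

Y ~ Binomial(n=9, p=0.39):
Var(Y) = 2.1411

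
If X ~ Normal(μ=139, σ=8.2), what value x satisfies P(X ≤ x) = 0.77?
145.0585

We have X ~ Normal(μ=139, σ=8.2).

We want to find x such that P(X ≤ x) = 0.77.

This is the 77th percentile, which means 77% of values fall below this point.

Using the inverse CDF (quantile function):
x = F⁻¹(0.77) = 145.0585

Verification: P(X ≤ 145.0585) = 0.77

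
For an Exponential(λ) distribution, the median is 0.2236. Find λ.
λ = 3.0999

For X ~ Exponential(λ), the CDF is F(x) = 1 - e^(-λx).
The median m satisfies F(m) = 0.5:
1 - e^(-λm) = 0.5
e^(-λm) = 0.5
λm = ln(2)
m = ln(2) / λ

Given m = 0.2236:
λ = ln(2) / 0.2236 = 0.693147 / 0.2236 = 3.0999

Verification: ln(2) / 3.0999 = 0.2236 ✓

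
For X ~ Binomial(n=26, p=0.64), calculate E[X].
16.6400

We have X ~ Binomial(n=26, p=0.64).

For a Binomial distribution with n=26, p=0.64:
E[X] = 16.6400

This is the expected (average) value of X.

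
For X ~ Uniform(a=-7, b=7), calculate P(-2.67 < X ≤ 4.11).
0.484286

We have X ~ Uniform(a=-7, b=7).

To find P(-2.67 < X ≤ 4.11), we use:
P(-2.67 < X ≤ 4.11) = P(X ≤ 4.11) - P(X ≤ -2.67)
                 = F(4.11) - F(-2.67)
                 = 0.793571 - 0.309286
                 = 0.484286

So there's approximately a 48.4% chance that X falls in this range.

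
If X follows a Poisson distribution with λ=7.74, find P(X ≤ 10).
0.840829

We have X ~ Poisson(λ=7.74).

The CDF gives us P(X ≤ k).

Using the CDF:
P(X ≤ 10) = 0.840829

This means there's approximately a 84.1% chance that X is at most 10.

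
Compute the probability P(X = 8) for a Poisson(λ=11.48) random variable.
0.077324

We have X ~ Poisson(λ=11.48).

For a Poisson distribution, the PMF gives us the probability of each outcome.

Using the PMF formula:
P(X = 8) = 0.077324

Rounded to 4 decimal places: 0.0773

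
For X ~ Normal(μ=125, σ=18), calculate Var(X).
324.0000

We have X ~ Normal(μ=125, σ=18).

For a Normal distribution with μ=125, σ=18:
Var(X) = 324.0000

The variance measures the spread of the distribution around the mean.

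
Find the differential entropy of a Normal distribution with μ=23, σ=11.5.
3.8613 nats

We have X ~ Normal(μ=23, σ=11.5).

The differential entropy measures the uncertainty or information content of the distribution.

For a Normal distribution with μ=23, σ=11.5:
h(X) = 3.8613 nats

(In bits, this would be 5.5707 bits.)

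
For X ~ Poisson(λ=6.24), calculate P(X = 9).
0.077073

We have X ~ Poisson(λ=6.24).

For a Poisson distribution, the PMF gives us the probability of each outcome.

Using the PMF formula:
P(X = 9) = 0.077073

Rounded to 4 decimal places: 0.0771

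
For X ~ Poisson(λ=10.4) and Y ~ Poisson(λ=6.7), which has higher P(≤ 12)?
Y has higher probability (P(Y ≤ 12) = 0.9801 > P(X ≤ 12) = 0.7522)

Compute P(≤ 12) for each distribution:

X ~ Poisson(λ=10.4):
P(X ≤ 12) = 0.7522

Y ~ Poisson(λ=6.7):
P(Y ≤ 12) = 0.9801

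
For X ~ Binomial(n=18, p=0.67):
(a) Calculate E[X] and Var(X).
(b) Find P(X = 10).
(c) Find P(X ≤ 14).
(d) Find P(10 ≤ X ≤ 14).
(a) E[X] = 12.0600, Var(X) = 3.9798
(b) P(X = 10) = 0.112180
(c) P(X ≤ 14) = 0.893054
(d) P(10 ≤ X ≤ 14) = 0.791134

We have X ~ Binomial(n=18, p=0.67).

(a) Moments:
E[X] = 12.0600
Var(X) = 3.9798
σ = √Var(X) = 1.9949

(b) Point probability using PMF:
P(X = 10) = 0.112180

(c) Cumulative probability using CDF:
P(X ≤ 14) = F(14) = 0.893054

(d) Range probability:
P(10 ≤ X ≤ 14) = P(X ≤ 14) - P(X ≤ 9)
                   = F(14) - F(9)
                   = 0.893054 - 0.101920
                   = 0.791134

This means approximately 79.1% of outcomes fall in the interval [10, 14].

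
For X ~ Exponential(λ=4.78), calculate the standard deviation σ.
0.2092

We have X ~ Exponential(λ=4.78).

For an Exponential distribution with λ=4.78:
σ = √Var(X) = 0.2092

The standard deviation is the square root of the variance.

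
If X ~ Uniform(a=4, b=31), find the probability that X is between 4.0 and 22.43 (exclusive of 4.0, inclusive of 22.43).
0.682593

We have X ~ Uniform(a=4, b=31).

To find P(4.0 < X ≤ 22.43), we use:
P(4.0 < X ≤ 22.43) = P(X ≤ 22.43) - P(X ≤ 4.0)
                 = F(22.43) - F(4.0)
                 = 0.682593 - 0.000000
                 = 0.682593

So there's approximately a 68.3% chance that X falls in this range.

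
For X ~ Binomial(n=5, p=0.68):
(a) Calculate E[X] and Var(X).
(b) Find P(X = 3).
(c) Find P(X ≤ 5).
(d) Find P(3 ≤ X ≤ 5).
(a) E[X] = 3.4000, Var(X) = 1.0880
(b) P(X = 3) = 0.321978
(c) P(X ≤ 5) = 1.000000
(d) P(3 ≤ X ≤ 5) = 0.809474

We have X ~ Binomial(n=5, p=0.68).

(a) Moments:
E[X] = 3.4000
Var(X) = 1.0880
σ = √Var(X) = 1.0431

(b) Point probability using PMF:
P(X = 3) = 0.321978

(c) Cumulative probability using CDF:
P(X ≤ 5) = F(5) = 1.000000

(d) Range probability:
P(3 ≤ X ≤ 5) = P(X ≤ 5) - P(X ≤ 2)
                   = F(5) - F(2)
                   = 1.000000 - 0.190526
                   = 0.809474

This means approximately 80.9% of outcomes fall in the interval [3, 5].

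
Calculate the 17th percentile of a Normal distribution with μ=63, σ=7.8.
55.5575

We have X ~ Normal(μ=63, σ=7.8).

We want to find x such that P(X ≤ x) = 0.17.

This is the 17th percentile, which means 17% of values fall below this point.

Using the inverse CDF (quantile function):
x = F⁻¹(0.17) = 55.5575

Verification: P(X ≤ 55.5575) = 0.17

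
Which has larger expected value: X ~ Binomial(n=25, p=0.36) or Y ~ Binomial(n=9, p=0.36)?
X has larger mean (9.0000 > 3.2400)

Compute the expected value for each distribution:

X ~ Binomial(n=25, p=0.36):
E[X] = 9.0000

Y ~ Binomial(n=9, p=0.36):
E[Y] = 3.2400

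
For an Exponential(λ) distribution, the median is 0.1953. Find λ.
λ = 3.5491

For X ~ Exponential(λ), the CDF is F(x) = 1 - e^(-λx).
The median m satisfies F(m) = 0.5:
1 - e^(-λm) = 0.5
e^(-λm) = 0.5
λm = ln(2)
m = ln(2) / λ

Given m = 0.1953:
λ = ln(2) / 0.1953 = 0.693147 / 0.1953 = 3.5491

Verification: ln(2) / 3.5491 = 0.1953 ✓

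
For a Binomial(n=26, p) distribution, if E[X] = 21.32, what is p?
p = 0.82

For a Binomial(n, p) distribution:
E[X] = n × p

Given n = 26 and E[X] = 21.32:
21.32 = 26 × p
p = 21.32 / 26 = 0.82

Verification: Binomial(26, 0.82) has E[X] = 21.32 ✓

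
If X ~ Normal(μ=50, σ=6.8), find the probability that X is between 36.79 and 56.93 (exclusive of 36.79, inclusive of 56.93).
0.819897

We have X ~ Normal(μ=50, σ=6.8).

To find P(36.79 < X ≤ 56.93), we use:
P(36.79 < X ≤ 56.93) = P(X ≤ 56.93) - P(X ≤ 36.79)
                 = F(56.93) - F(36.79)
                 = 0.845926 - 0.026029
                 = 0.819897

So there's approximately a 82.0% chance that X falls in this range.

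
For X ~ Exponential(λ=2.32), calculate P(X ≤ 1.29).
0.949853

We have X ~ Exponential(λ=2.32).

The CDF gives us P(X ≤ k).

Using the CDF:
P(X ≤ 1.29) = 0.949853

This means there's approximately a 95.0% chance that X is at most 1.29.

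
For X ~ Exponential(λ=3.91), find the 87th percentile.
0.5218

We have X ~ Exponential(λ=3.91).

We want to find x such that P(X ≤ x) = 0.87.

This is the 87th percentile, which means 87% of values fall below this point.

Using the inverse CDF (quantile function):
x = F⁻¹(0.87) = 0.5218

Verification: P(X ≤ 0.5218) = 0.87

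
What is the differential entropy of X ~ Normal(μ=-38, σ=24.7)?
4.6257 nats

We have X ~ Normal(μ=-38, σ=24.7).

The differential entropy measures the uncertainty or information content of the distribution.

For a Normal distribution with μ=-38, σ=24.7:
h(X) = 4.6257 nats

(In bits, this would be 6.6735 bits.)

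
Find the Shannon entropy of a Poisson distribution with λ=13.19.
2.7021 nats

We have X ~ Poisson(λ=13.19).

The Shannon entropy measures the uncertainty or information content of the distribution.

For a Poisson distribution with λ=13.19:
H(X) = 2.7021 nats

(In bits, this would be 3.8983 bits.)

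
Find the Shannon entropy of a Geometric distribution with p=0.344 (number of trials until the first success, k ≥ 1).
1.8711 nats

We have X ~ Geometric(p=0.344) (number of trials until the first success, k ≥ 1).

The Shannon entropy measures the uncertainty or information content of the distribution.

For a Geometric distribution with p=0.344 (number of trials until the first success, k ≥ 1):
H(X) = 1.8711 nats

(In bits, this would be 2.6994 bits.)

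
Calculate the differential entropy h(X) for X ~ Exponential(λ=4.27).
-0.4516 nats

We have X ~ Exponential(λ=4.27).

The differential entropy measures the uncertainty or information content of the distribution.

For an Exponential distribution with λ=4.27:
h(X) = -0.4516 nats

(In bits, this would be -0.6515 bits.)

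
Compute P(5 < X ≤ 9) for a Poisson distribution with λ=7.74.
0.532085

We have X ~ Poisson(λ=7.74).

To find P(5 < X ≤ 9), we use:
P(5 < X ≤ 9) = P(X ≤ 9) - P(X ≤ 5)
                 = F(9) - F(5)
                 = 0.748315 - 0.216230
                 = 0.532085

So there's approximately a 53.2% chance that X falls in this range.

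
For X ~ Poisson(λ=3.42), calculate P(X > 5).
0.131997

We have X ~ Poisson(λ=3.42).

P(X > 5) = 1 - P(X ≤ 5)
                = 1 - F(5)
                = 1 - 0.868003
                = 0.131997

So there's approximately a 13.2% chance that X exceeds 5.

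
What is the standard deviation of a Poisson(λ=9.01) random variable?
3.0017

We have X ~ Poisson(λ=9.01).

For a Poisson distribution with λ=9.01:
σ = √Var(X) = 3.0017

The standard deviation is the square root of the variance.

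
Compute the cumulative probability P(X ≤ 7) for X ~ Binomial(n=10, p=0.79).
0.352559

We have X ~ Binomial(n=10, p=0.79).

The CDF gives us P(X ≤ k).

Using the CDF:
P(X ≤ 7) = 0.352559

This means there's approximately a 35.3% chance that X is at most 7.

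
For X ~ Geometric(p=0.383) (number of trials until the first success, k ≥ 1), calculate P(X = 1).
0.383000

We have X ~ Geometric(p=0.383) (number of trials until the first success, k ≥ 1).

For a Geometric distribution, the PMF gives us the probability of each outcome.

Using the PMF formula:
P(X = 1) = 0.383000

Rounded to 4 decimal places: 0.3830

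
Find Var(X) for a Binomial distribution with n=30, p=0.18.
4.4280

We have X ~ Binomial(n=30, p=0.18).

For a Binomial distribution with n=30, p=0.18:
Var(X) = 4.4280

The variance measures the spread of the distribution around the mean.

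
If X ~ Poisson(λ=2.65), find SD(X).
1.6279

We have X ~ Poisson(λ=2.65).

For a Poisson distribution with λ=2.65:
σ = √Var(X) = 1.6279

The standard deviation is the square root of the variance.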